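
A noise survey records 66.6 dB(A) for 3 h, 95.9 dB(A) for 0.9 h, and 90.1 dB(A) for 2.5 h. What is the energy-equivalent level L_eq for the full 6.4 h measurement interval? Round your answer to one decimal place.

89.8 dB(A)

The energy average is taken in the linear domain: L_eq = 10·log₁₀[(Σ tᵢ·10^(Lᵢ/10))/T], T = 6.4 h.
Σ tᵢ·10^(Lᵢ/10) = 3·10^(66.6/10) + 0.9·10^(95.9/10) + 2.5·10^(90.1/10) = 6.073e+09.
L_eq = 10·log₁₀(6.073e+09/6.4) = 89.77 dB(A).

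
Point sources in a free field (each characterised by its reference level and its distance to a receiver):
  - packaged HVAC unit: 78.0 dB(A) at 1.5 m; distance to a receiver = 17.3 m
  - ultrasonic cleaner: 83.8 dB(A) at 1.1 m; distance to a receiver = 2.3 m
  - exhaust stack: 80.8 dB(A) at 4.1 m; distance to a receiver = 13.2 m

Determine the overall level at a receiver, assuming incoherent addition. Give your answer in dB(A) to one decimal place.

78.3 dB(A)

Propagate each source to the receiver with L = L_ref − 20·log₁₀(r/r_ref), then add intensities.
packaged HVAC unit: 78.0 − 20·log₁₀(17.3/1.5) = 78.0 − 21.24 = 56.76 dB(A).
ultrasonic cleaner: 83.8 − 20·log₁₀(2.3/1.1) = 83.8 − 6.41 = 77.39 dB(A).
exhaust stack: 80.8 − 20·log₁₀(13.2/4.1) = 80.8 − 10.16 = 70.64 dB(A).
Σ 10^(L/10) = 6.694e+07 → L_total = 10·log₁₀(6.694e+07) = 78.26 dB(A).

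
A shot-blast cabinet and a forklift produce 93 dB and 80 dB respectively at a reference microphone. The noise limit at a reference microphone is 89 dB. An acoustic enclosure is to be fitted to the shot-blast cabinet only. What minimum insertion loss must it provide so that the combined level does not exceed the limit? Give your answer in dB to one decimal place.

4.6 dB

Fixed contribution from the other source: Σ 10^(L/10) = 10^(80/10) = 1.000e+08 (80.00 dB).
The limit corresponds to 10^(89/10) = 7.943e+08; subtracting the fixed part leaves 6.943e+08 for the shot-blast cabinet, i.e. 88.42 dB.
Required insertion loss = 93 − 88.42 = 4.58 dB.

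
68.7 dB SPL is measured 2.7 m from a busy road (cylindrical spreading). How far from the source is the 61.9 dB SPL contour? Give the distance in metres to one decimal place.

12.9 m

The 6.8 dB drop corresponds to a distance ratio of 10^(6.8/10) for a line source.
r₂ = 2.7·10^((68.7−61.9)/10) = 2.7·10^(6.8/10) = 12.92 m.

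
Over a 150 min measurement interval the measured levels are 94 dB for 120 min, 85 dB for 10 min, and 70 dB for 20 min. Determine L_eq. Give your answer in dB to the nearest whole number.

93 dB

L_eq = 10·log₁₀[(1/T)·Σ tᵢ·10^(Lᵢ/10)] with T = 150 min.
Σ tᵢ·10^(Lᵢ/10) = 120·10^(94/10) + 10·10^(85/10) + 20·10^(70/10) = 3.048e+11.
L_eq = 10·log₁₀(3.048e+11/150) = 93.08 dB.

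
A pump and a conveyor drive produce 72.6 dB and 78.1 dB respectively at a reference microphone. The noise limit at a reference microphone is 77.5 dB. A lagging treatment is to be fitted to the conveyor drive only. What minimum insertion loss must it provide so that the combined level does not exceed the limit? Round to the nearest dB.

2 dB

Fixed contribution from the other source: Σ 10^(L/10) = 10^(72.6/10) = 1.820e+07 (72.60 dB).
The limit corresponds to 10^(77.5/10) = 5.623e+07; subtracting the fixed part leaves 3.804e+07 for the conveyor drive, i.e. 75.80 dB.
Required insertion loss = 78.1 − 75.80 = 2.30 dB.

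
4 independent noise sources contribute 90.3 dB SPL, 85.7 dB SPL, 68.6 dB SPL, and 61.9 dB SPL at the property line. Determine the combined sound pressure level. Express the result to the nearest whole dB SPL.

92 dB SPL

For uncorrelated sources the intensities add, so convert each level to linear form, sum, and take 10·log₁₀ of the total.
Σ 10^(L/10) = 10^(90.3/10) + 10^(85.7/10) + 10^(68.6/10) + 10^(61.9/10) = 1.452e+09.
L_total = 10·log₁₀(1.452e+09) = 91.62 dB SPL.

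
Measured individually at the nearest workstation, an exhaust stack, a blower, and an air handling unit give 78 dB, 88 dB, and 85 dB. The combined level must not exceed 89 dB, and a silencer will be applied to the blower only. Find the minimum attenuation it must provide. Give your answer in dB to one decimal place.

1.8 dB

Fixed contribution from the other sources: Σ 10^(L/10) = 10^(78/10) + 10^(85/10) = 3.793e+08 (85.79 dB).
The limit corresponds to 10^(89/10) = 7.943e+08; subtracting the fixed part leaves 4.150e+08 for the blower, i.e. 86.18 dB.
Required insertion loss = 88 − 86.18 = 1.82 dB.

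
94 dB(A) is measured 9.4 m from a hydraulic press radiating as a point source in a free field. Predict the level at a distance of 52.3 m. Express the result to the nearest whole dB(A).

79 dB(A)

For a point source, L₂ = L₁ − 20·log₁₀(r₂/r₁).
L₂ = 94 − 20·log₁₀(52.3/9.4) = 94 − 14.907 = 79.09 dB(A).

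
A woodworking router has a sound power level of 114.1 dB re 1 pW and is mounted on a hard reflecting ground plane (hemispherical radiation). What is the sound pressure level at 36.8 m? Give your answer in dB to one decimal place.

74.8 dB

The power spreads over a hemisphere of area 2π·r², so L_p = L_w − 10·log₁₀(2π·r²).
2π·r² = 8509 m², 10·log₁₀ of that is 39.299 dB.
L_p = 114.1 − 39.299 = 74.80 dB.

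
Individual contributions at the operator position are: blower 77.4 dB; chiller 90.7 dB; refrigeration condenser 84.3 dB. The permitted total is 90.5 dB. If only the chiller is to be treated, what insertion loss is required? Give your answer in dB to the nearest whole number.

2 dB

Everything except the chiller sums to 10^(77.4/10) + 10^(84.3/10) = 3.241e+08 in linear terms, 85.11 dB.
The limit corresponds to 10^(90.5/10) = 1.122e+09; subtracting the fixed part leaves 7.979e+08 for the chiller, i.e. 89.02 dB.
Required insertion loss = 90.7 − 89.02 = 1.68 dB.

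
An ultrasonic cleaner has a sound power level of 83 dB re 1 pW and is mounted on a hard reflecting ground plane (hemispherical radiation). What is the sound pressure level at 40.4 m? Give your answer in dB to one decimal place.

42.9 dB

Free-field hemispherical radiation: L_p = L_w − 10·log₁₀(2π·r²), r = 40.4 m.
2π·r² = 1.026e+04 m², 10·log₁₀ of that is 40.109 dB.
L_p = 83 − 40.109 = 42.89 dB.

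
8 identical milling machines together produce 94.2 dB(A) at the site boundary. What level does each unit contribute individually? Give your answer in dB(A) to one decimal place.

85.2 dB(A)

8 equal contributions raise the level by 10·log₁₀ 8 = 9.031 dB, so each unit alone gives 94.2 − 9.031.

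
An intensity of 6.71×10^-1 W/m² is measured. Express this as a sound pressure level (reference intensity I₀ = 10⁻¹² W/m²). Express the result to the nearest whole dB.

118 dB

I/I₀ = 6.71×10^-1/10⁻¹² = 6.71×10^11, and L = 10·log₁₀(I/I₀).
L = 10·(0.8267 + 11) = 118.27 dB.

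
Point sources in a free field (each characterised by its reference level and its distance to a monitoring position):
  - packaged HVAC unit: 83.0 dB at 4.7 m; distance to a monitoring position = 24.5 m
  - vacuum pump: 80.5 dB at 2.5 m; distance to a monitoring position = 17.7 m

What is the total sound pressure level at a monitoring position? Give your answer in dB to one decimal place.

Apply inverse-square spreading to bring every level to the receiver, then sum 10^(L/10).
packaged HVAC unit: 83.0 − 20·log₁₀(24.5/4.7) = 83.0 − 14.34 = 68.66 dB.
vacuum pump: 80.5 − 20·log₁₀(17.7/2.5) = 80.5 − 17.00 = 63.50 dB.
Σ 10^(L/10) = 9.581e+06 → L_total = 10·log₁₀(9.581e+06) = 69.81 dB.

69.8 dB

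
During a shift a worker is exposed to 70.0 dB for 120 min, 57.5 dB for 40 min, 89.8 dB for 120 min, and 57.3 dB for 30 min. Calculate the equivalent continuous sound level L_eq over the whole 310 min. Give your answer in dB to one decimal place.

85.7 dB

The energy average is taken in the linear domain: L_eq = 10·log₁₀[(Σ tᵢ·10^(Lᵢ/10))/T], T = 310 min.
Σ tᵢ·10^(Lᵢ/10) = 120·10^(70.0/10) + 40·10^(57.5/10) + 120·10^(89.8/10) + 30·10^(57.3/10) = 1.158e+11.
L_eq = 10·log₁₀(1.158e+11/310) = 85.72 dB.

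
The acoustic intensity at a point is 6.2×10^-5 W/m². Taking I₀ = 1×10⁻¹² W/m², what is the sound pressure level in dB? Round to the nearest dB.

78 dB

Dividing by I₀ shifts the exponent by 12: I/I₀ = 6.2×10^7.
L = 10·(0.7924 + 7) = 77.92 dB.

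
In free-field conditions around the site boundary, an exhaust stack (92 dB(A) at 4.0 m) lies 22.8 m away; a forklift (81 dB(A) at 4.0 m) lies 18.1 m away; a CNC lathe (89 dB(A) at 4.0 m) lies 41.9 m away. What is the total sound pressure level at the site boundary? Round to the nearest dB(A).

Propagate each source to the receiver with L = L_ref − 20·log₁₀(r/r_ref), then add intensities.
exhaust stack: 92 − 20·log₁₀(22.8/4.0) = 92 − 15.12 = 76.88 dB(A).
forklift: 81 − 20·log₁₀(18.1/4.0) = 81 − 13.11 = 67.89 dB(A).
CNC lathe: 89 − 20·log₁₀(41.9/4.0) = 89 − 20.40 = 68.60 dB(A).
Σ 10^(L/10) = 6.217e+07 → L_total = 10·log₁₀(6.217e+07) = 77.94 dB(A).

78 dB(A)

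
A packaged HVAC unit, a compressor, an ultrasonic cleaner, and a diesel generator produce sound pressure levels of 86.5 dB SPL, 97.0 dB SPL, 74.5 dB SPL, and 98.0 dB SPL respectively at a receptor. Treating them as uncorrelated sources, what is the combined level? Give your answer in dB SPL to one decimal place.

Incoherent sources combine by intensity addition: L_total = 10·log₁₀(Σ 10^(L_i/10)).
Σ 10^(L/10) = 10^(86.5/10) + 10^(97.0/10) + 10^(74.5/10) + 10^(98.0/10) = 1.180e+10.
L_total = 10·log₁₀(1.180e+10) = 100.72 dB SPL.

100.7 dB SPL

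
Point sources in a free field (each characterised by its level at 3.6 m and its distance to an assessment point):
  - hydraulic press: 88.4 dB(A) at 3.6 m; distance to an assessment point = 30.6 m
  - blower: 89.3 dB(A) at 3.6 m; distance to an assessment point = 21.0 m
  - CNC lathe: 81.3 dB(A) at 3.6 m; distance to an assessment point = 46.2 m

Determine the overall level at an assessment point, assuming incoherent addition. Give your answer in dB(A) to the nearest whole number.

75 dB(A)

Propagate each source to the receiver with L = L_ref − 20·log₁₀(r/r_ref), then add intensities.
hydraulic press: 88.4 − 20·log₁₀(30.6/3.6) = 88.4 − 18.59 = 69.81 dB(A).
blower: 89.3 − 20·log₁₀(21.0/3.6) = 89.3 − 15.32 = 73.98 dB(A).
CNC lathe: 81.3 − 20·log₁₀(46.2/3.6) = 81.3 − 22.17 = 59.13 dB(A).
Σ 10^(L/10) = 3.541e+07 → L_total = 10·log₁₀(3.541e+07) = 75.49 dB(A).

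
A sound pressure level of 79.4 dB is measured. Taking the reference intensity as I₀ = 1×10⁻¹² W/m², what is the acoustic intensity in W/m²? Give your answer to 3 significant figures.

8.71e-05 W/m²

I = I₀·10^(L/10) = 10⁻¹² × 10^(79.4/10) = 10^(-4.060).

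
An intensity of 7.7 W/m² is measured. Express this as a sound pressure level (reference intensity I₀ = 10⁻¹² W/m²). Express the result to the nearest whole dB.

129 dB

Dividing by I₀ shifts the exponent by 12: I/I₀ = 7.7×10^12.
L = 10·(0.8865 + 12) = 128.86 dB.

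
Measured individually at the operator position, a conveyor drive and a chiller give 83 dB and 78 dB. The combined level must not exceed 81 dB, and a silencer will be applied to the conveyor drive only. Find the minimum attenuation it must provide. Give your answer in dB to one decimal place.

5.0 dB

Everything except the conveyor drive sums to 10^(78/10) = 6.310e+07 in linear terms, 78.00 dB.
To meet 81 dB overall, the treated conveyor drive may contribute at most 10^(81/10) − 6.310e+07 = 6.280e+07, i.e. 77.98 dB.
So the conveyor drive must be reduced from 83 to 77.98 dB: IL = 5.02 dB.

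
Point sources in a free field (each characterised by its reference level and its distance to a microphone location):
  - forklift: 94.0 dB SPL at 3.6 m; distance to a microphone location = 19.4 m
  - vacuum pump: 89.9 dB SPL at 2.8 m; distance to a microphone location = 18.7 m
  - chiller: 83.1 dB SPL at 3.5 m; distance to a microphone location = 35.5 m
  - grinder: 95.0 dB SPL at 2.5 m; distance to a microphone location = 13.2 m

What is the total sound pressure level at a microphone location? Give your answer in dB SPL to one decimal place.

First find each source's level at the receiver (point-source: −20·log₁₀(r/r_ref)), then combine on an intensity basis.
forklift: 94.0 − 20·log₁₀(19.4/3.6) = 94.0 − 14.63 = 79.37 dB SPL.
vacuum pump: 89.9 − 20·log₁₀(18.7/2.8) = 89.9 − 16.49 = 73.41 dB SPL.
chiller: 83.1 − 20·log₁₀(35.5/3.5) = 83.1 − 20.12 = 62.98 dB SPL.
grinder: 95.0 − 20·log₁₀(13.2/2.5) = 95.0 − 14.45 = 80.55 dB SPL.
Σ 10^(L/10) = 2.238e+08 → L_total = 10·log₁₀(2.238e+08) = 83.50 dB SPL.

83.5 dB SPL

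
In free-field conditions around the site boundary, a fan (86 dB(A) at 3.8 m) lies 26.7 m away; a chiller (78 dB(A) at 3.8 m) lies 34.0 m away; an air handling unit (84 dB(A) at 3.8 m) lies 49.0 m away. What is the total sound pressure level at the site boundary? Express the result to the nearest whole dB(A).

Apply inverse-square spreading to bring every level to the receiver, then sum 10^(L/10).
fan: 86 − 20·log₁₀(26.7/3.8) = 86 − 16.93 = 69.07 dB(A).
chiller: 78 − 20·log₁₀(34.0/3.8) = 78 − 19.03 = 58.97 dB(A).
air handling unit: 84 − 20·log₁₀(49.0/3.8) = 84 − 22.21 = 61.79 dB(A).
Σ 10^(L/10) = 1.036e+07 → L_total = 10·log₁₀(1.036e+07) = 70.15 dB(A).

70 dB(A)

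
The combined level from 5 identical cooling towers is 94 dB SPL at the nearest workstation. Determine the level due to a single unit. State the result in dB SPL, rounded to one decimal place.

Dividing the total intensity by 5 lowers the level by 10·log₁₀ 5 = 6.990 dB: L₁ = 94 − 6.990.

87.0 dB SPL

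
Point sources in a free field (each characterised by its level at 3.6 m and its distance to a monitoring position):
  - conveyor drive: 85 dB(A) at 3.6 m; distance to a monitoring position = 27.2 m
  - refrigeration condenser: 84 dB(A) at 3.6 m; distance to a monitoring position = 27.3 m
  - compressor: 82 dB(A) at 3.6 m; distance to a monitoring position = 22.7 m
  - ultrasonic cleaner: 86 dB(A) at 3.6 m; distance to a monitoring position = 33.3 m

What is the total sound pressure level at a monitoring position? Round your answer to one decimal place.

First find each source's level at the receiver (point-source: −20·log₁₀(r/r_ref)), then combine on an intensity basis.
conveyor drive: 85 − 20·log₁₀(27.2/3.6) = 85 − 17.57 = 67.43 dB(A).
refrigeration condenser: 84 − 20·log₁₀(27.3/3.6) = 84 − 17.60 = 66.40 dB(A).
compressor: 82 − 20·log₁₀(22.7/3.6) = 82 − 15.99 = 66.01 dB(A).
ultrasonic cleaner: 86 − 20·log₁₀(33.3/3.6) = 86 − 19.32 = 66.68 dB(A).
Σ 10^(L/10) = 1.855e+07 → L_total = 10·log₁₀(1.855e+07) = 72.68 dB(A).

72.7 dB(A)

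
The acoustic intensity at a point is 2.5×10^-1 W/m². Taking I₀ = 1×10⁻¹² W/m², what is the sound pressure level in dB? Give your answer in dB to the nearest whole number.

114 dB

L = 10·log₁₀(I/I₀) = 10·log₁₀(2.5×10^-1/10⁻¹²) = 10·log₁₀(2.5×10^11).
L = 10·(0.3979 + 11) = 113.98 dB.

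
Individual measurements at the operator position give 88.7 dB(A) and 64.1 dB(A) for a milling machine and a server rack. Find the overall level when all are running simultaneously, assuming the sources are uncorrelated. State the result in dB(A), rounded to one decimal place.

For uncorrelated sources the intensities add, so convert each level to linear form, sum, and take 10·log₁₀ of the total.
Σ 10^(L/10) = 10^(88.7/10) + 10^(64.1/10) = 7.439e+08.
L_total = 10·log₁₀(7.439e+08) = 88.72 dB(A).

88.7 dB(A)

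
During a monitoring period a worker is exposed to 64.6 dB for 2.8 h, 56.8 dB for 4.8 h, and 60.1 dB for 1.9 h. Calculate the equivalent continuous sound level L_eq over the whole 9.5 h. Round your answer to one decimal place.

61.1 dB

Weight each interval's intensity by its duration and average over T = 9.5 h:
Σ tᵢ·10^(Lᵢ/10) = 2.8·10^(64.6/10) + 4.8·10^(56.8/10) + 1.9·10^(60.1/10) = 1.232e+07.
L_eq = 10·log₁₀(1.232e+07/9.5) = 61.13 dB.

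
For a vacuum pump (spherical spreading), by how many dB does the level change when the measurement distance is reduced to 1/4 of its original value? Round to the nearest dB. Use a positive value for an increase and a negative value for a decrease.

+12 dB

A point source loses 6 dB per doubling of distance; generally ΔL = −20·log₁₀(r₂/r₁).
ΔL = −20·log₁₀(0.25) = +12.04 dB.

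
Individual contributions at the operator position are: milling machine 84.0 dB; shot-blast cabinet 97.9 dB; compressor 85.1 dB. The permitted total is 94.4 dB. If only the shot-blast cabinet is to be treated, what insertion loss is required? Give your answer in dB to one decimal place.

Everything except the shot-blast cabinet sums to 10^(84.0/10) + 10^(85.1/10) = 5.748e+08 in linear terms, 87.60 dB.
The limit corresponds to 10^(94.4/10) = 2.754e+09; subtracting the fixed part leaves 2.179e+09 for the shot-blast cabinet, i.e. 93.38 dB.
Required insertion loss = 97.9 − 93.38 = 4.52 dB.

4.5 dB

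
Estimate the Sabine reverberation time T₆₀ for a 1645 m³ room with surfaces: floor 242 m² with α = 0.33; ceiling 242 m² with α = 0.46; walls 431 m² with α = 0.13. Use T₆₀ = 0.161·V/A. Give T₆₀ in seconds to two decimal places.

A = Σ Sᵢαᵢ = 242·0.33 + 242·0.46 + 431·0.13 = 247.21 m².
T₆₀ = 0.161 × 1645 / 247.21 = 1.071 s.

1.07 s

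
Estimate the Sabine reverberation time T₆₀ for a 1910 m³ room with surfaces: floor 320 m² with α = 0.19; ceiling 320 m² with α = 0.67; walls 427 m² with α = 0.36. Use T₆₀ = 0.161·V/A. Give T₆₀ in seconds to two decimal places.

0.72 s

Total absorption A = 320·0.19 + 320·0.67 + 427·0.36 = 428.92 m² sabins.
T₆₀ = 0.161·V/A = 0.161·1910/428.92 = 0.717 s.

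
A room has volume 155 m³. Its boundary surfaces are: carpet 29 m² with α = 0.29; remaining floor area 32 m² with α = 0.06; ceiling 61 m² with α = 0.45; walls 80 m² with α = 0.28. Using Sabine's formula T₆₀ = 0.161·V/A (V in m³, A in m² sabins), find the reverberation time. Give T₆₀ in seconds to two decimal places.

Total absorption A = 29·0.29 + 32·0.06 + 61·0.45 + 80·0.28 = 60.18 m² sabins.
T₆₀ = 0.161 × 155 / 60.18 = 0.415 s.

0.41 s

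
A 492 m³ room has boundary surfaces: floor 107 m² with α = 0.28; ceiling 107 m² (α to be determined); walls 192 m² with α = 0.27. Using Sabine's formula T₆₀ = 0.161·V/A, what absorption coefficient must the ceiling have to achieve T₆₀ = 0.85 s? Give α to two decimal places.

Required total absorption A = 0.161·492/0.85 = 93.19 m².
Absorption from the other surfaces = 107·0.28 + 192·0.27 = 81.80 m², so the ceiling must supply 11.39 m² over 107 m².
α = 11.39/107 = 0.106.

0.11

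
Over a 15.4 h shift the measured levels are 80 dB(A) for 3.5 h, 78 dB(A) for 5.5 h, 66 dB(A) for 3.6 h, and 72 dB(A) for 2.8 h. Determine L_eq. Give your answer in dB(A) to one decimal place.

L_eq = 10·log₁₀[(1/T)·Σ tᵢ·10^(Lᵢ/10)] with T = 15.4 h.
Σ tᵢ·10^(Lᵢ/10) = 3.5·10^(80/10) + 5.5·10^(78/10) + 3.6·10^(66/10) + 2.8·10^(72/10) = 7.557e+08.
L_eq = 10·log₁₀(7.557e+08/15.4) = 76.91 dB(A).

76.9 dB(A)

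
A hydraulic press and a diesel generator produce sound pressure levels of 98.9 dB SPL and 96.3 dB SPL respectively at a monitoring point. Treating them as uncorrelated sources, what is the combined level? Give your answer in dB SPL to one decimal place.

Incoherent sources combine by intensity addition: L_total = 10·log₁₀(Σ 10^(L_i/10)).
Σ 10^(L/10) = 10^(98.9/10) + 10^(96.3/10) = 1.203e+10.
L_total = 10·log₁₀(1.203e+10) = 100.80 dB SPL.

100.8 dB SPL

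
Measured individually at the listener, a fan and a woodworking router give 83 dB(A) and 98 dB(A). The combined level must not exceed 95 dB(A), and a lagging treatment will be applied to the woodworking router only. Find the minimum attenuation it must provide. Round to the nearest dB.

3 dB

The untreated sources together contribute 10^(83/10) = 1.995e+08, i.e. 83.00 dB(A).
The limit corresponds to 10^(95/10) = 3.162e+09; subtracting the fixed part leaves 2.963e+09 for the woodworking router, i.e. 94.72 dB(A).
Required insertion loss = 98 − 94.72 = 3.28 dB.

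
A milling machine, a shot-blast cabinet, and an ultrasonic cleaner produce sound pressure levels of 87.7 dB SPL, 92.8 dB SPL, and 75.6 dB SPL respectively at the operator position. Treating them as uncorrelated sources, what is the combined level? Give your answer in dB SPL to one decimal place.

94.0 dB SPL

For uncorrelated sources the intensities add, so convert each level to linear form, sum, and take 10·log₁₀ of the total.
Σ 10^(L/10) = 10^(87.7/10) + 10^(92.8/10) + 10^(75.6/10) = 2.531e+09.
L_total = 10·log₁₀(2.531e+09) = 94.03 dB SPL.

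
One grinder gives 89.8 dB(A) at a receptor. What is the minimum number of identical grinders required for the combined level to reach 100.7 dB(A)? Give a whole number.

13

The shortfall is 100.7 − 89.8 = 10.9 dB, and N units add 10·log₁₀ N, so need 10·log₁₀ N ≥ 10.9.
N ≥ 10^(10.9/10) = 12.303, so N = 13.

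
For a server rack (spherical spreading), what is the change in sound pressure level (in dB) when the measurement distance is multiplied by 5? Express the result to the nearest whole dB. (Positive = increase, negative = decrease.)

-14 dB

A point source loses 6 dB per doubling of distance; generally ΔL = −20·log₁₀(r₂/r₁).
ΔL = −20·log₁₀(5) = -13.98 dB.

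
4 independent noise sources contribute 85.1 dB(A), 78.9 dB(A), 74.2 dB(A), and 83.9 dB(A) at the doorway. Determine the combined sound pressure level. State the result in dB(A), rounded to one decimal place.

88.3 dB(A)

For uncorrelated sources the intensities add, so convert each level to linear form, sum, and take 10·log₁₀ of the total.
Σ 10^(L/10) = 10^(85.1/10) + 10^(78.9/10) + 10^(74.2/10) + 10^(83.9/10) = 6.730e+08.
L_total = 10·log₁₀(6.730e+08) = 88.28 dB(A).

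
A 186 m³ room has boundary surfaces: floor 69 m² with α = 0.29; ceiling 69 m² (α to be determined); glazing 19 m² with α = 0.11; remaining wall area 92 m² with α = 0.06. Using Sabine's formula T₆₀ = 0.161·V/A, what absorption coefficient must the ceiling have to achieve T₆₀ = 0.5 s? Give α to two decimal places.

A = 0.161·V/T₆₀ = 0.161·186/0.5 = 59.89 m² sabins.
Absorption from the other surfaces = 69·0.29 + 19·0.11 + 92·0.06 = 27.62 m², so the ceiling must supply 32.27 m² over 69 m².
α = 32.27/69 = 0.468.

0.47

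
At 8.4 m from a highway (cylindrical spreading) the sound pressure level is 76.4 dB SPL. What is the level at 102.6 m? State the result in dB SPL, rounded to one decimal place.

Cylindrical spreading from a line source gives a 10·log₁₀(r₂/r₁) drop.
L₂ = 76.4 − 10·log₁₀(102.6/8.4) = 76.4 − 10.869 = 65.53 dB SPL.

65.5 dB SPL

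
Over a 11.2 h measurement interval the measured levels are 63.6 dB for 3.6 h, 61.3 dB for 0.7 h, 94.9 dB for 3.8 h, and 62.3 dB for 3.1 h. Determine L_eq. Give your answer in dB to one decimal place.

The energy average is taken in the linear domain: L_eq = 10·log₁₀[(Σ tᵢ·10^(Lᵢ/10))/T], T = 11.2 h.
Σ tᵢ·10^(Lᵢ/10) = 3.6·10^(63.6/10) + 0.7·10^(61.3/10) + 3.8·10^(94.9/10) + 3.1·10^(62.3/10) = 1.176e+10.
L_eq = 10·log₁₀(1.176e+10/11.2) = 90.21 dB.

90.2 dB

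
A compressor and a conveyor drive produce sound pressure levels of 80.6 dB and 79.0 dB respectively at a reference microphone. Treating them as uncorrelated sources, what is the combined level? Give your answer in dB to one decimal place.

For uncorrelated sources the intensities add, so convert each level to linear form, sum, and take 10·log₁₀ of the total.
Σ 10^(L/10) = 10^(80.6/10) + 10^(79.0/10) = 1.942e+08.
L_total = 10·log₁₀(1.942e+08) = 82.88 dB.

82.9 dB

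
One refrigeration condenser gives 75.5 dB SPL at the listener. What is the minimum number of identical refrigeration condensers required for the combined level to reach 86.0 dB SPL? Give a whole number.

12

The shortfall is 86.0 − 75.5 = 10.5 dB, and N units add 10·log₁₀ N, so need 10·log₁₀ N ≥ 10.5.
N ≥ 10^(10.5/10) = 11.220, so N = 12.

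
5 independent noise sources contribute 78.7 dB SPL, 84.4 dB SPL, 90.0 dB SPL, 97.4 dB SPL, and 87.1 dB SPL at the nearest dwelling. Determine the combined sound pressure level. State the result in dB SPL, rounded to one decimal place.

98.7 dB SPL

Incoherent sources combine by intensity addition: L_total = 10·log₁₀(Σ 10^(L_i/10)).
Σ 10^(L/10) = 10^(78.7/10) + 10^(84.4/10) + 10^(90.0/10) + 10^(97.4/10) + 10^(87.1/10) = 7.358e+09.
L_total = 10·log₁₀(7.358e+09) = 98.67 dB SPL.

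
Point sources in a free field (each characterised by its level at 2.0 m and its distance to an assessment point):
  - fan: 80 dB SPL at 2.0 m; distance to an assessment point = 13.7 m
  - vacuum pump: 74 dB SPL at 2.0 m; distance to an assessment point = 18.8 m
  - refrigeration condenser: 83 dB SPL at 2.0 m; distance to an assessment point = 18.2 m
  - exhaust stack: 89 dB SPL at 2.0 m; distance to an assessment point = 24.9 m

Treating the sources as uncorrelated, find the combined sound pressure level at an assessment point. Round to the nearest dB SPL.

Propagate each source to the receiver with L = L_ref − 20·log₁₀(r/r_ref), then add intensities.
fan: 80 − 20·log₁₀(13.7/2.0) = 80 − 16.71 = 63.29 dB SPL.
vacuum pump: 74 − 20·log₁₀(18.8/2.0) = 74 − 19.46 = 54.54 dB SPL.
refrigeration condenser: 83 − 20·log₁₀(18.2/2.0) = 83 − 19.18 = 63.82 dB SPL.
exhaust stack: 89 − 20·log₁₀(24.9/2.0) = 89 − 21.90 = 67.10 dB SPL.
Σ 10^(L/10) = 9.950e+06 → L_total = 10·log₁₀(9.950e+06) = 69.98 dB SPL.

70 dB SPL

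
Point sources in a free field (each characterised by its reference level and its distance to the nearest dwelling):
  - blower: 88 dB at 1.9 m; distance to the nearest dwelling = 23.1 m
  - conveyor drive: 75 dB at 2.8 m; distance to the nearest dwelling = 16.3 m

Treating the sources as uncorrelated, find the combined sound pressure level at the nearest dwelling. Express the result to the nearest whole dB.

Apply inverse-square spreading to bring every level to the receiver, then sum 10^(L/10).
blower: 88 − 20·log₁₀(23.1/1.9) = 88 − 21.70 = 66.30 dB.
conveyor drive: 75 − 20·log₁₀(16.3/2.8) = 75 − 15.30 = 59.70 dB.
Σ 10^(L/10) = 5.202e+06 → L_total = 10·log₁₀(5.202e+06) = 67.16 dB.

67 dB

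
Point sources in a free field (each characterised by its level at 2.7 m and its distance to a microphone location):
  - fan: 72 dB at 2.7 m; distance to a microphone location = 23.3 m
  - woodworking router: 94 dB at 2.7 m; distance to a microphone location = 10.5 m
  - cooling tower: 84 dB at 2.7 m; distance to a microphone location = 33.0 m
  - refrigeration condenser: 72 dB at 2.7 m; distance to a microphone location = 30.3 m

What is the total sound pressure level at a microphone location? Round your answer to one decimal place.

82.3 dB

Apply inverse-square spreading to bring every level to the receiver, then sum 10^(L/10).
fan: 72 − 20·log₁₀(23.3/2.7) = 72 − 18.72 = 53.28 dB.
woodworking router: 94 − 20·log₁₀(10.5/2.7) = 94 − 11.80 = 82.20 dB.
cooling tower: 84 − 20·log₁₀(33.0/2.7) = 84 − 21.74 = 62.26 dB.
refrigeration condenser: 72 − 20·log₁₀(30.3/2.7) = 72 − 21.00 = 51.00 dB.
Σ 10^(L/10) = 1.681e+08 → L_total = 10·log₁₀(1.681e+08) = 82.26 dB.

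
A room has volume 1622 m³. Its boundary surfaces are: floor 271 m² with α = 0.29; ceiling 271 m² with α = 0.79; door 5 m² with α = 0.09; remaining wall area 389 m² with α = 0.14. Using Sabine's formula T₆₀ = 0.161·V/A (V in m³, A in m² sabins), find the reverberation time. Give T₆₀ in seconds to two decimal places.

A = Σ Sᵢαᵢ = 271·0.29 + 271·0.79 + 5·0.09 + 389·0.14 = 347.59 m².
T₆₀ = 0.161·V/A = 0.161·1622/347.59 = 0.751 s.

0.75 s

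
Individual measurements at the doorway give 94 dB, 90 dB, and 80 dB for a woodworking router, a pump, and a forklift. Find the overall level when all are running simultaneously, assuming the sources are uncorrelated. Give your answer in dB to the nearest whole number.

96 dB

Incoherent sources combine by intensity addition: L_total = 10·log₁₀(Σ 10^(L_i/10)).
Σ 10^(L/10) = 10^(94/10) + 10^(90/10) + 10^(80/10) = 3.612e+09.
L_total = 10·log₁₀(3.612e+09) = 95.58 dB.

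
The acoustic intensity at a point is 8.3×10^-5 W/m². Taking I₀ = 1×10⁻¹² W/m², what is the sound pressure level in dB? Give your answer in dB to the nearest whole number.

I/I₀ = 8.3×10^-5/10⁻¹² = 8.3×10^7, and L = 10·log₁₀(I/I₀).
L = 10·(0.9191 + 7) = 79.19 dB.

79 dB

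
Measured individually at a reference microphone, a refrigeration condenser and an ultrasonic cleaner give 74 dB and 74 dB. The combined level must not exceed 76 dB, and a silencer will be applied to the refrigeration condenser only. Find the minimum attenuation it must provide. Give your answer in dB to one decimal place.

2.3 dB

The untreated sources together contribute 10^(74/10) = 2.512e+07, i.e. 74.00 dB.
To meet 76 dB overall, the treated refrigeration condenser may contribute at most 10^(76/10) − 2.512e+07 = 1.469e+07, i.e. 71.67 dB.
So the refrigeration condenser must be reduced from 74 to 71.67 dB: IL = 2.33 dB.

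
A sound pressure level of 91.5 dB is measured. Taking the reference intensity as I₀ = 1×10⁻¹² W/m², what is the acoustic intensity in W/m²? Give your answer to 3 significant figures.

I/I₀ = 10^(91.5/10) = 1.413e+09, so I = 1.413e+09 × 10⁻¹² W/m².

0.00141 W/m²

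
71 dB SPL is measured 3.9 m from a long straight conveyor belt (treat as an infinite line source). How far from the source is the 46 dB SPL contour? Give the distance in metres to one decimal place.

1233.3 m

The 25.0 dB drop corresponds to a distance ratio of 10^(25.0/10) for a line source.
r₂ = 3.9·10^((71−46)/10) = 3.9·10^(25.0/10) = 1233.29 m.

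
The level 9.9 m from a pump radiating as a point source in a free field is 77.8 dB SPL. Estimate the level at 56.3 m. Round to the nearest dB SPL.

63 dB SPL

For a point source, L₂ = L₁ − 20·log₁₀(r₂/r₁).
L₂ = 77.8 − 20·log₁₀(56.3/9.9) = 77.8 − 15.097 = 62.70 dB SPL.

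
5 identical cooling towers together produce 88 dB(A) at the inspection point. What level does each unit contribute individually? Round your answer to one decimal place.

81.0 dB(A)

5 equal contributions raise the level by 10·log₁₀ 5 = 6.990 dB, so each unit alone gives 88 − 6.990.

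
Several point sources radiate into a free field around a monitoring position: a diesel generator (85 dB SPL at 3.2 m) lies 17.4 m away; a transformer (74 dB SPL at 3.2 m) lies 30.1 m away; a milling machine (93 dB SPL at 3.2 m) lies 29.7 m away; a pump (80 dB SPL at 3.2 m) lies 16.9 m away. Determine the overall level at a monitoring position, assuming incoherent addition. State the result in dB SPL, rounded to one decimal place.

75.8 dB SPL

Apply inverse-square spreading to bring every level to the receiver, then sum 10^(L/10).
diesel generator: 85 − 20·log₁₀(17.4/3.2) = 85 − 14.71 = 70.29 dB SPL.
transformer: 74 − 20·log₁₀(30.1/3.2) = 74 − 19.47 = 54.53 dB SPL.
milling machine: 93 − 20·log₁₀(29.7/3.2) = 93 − 19.35 = 73.65 dB SPL.
pump: 80 − 20·log₁₀(16.9/3.2) = 80 − 14.45 = 65.55 dB SPL.
Σ 10^(L/10) = 3.773e+07 → L_total = 10·log₁₀(3.773e+07) = 75.77 dB SPL.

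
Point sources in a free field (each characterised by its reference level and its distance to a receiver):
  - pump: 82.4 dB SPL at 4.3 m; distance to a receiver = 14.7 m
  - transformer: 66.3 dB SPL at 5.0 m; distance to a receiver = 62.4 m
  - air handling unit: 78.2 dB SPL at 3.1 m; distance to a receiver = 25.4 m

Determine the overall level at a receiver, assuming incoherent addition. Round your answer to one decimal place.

Propagate each source to the receiver with L = L_ref − 20·log₁₀(r/r_ref), then add intensities.
pump: 82.4 − 20·log₁₀(14.7/4.3) = 82.4 − 10.68 = 71.72 dB SPL.
transformer: 66.3 − 20·log₁₀(62.4/5.0) = 66.3 − 21.92 = 44.38 dB SPL.
air handling unit: 78.2 − 20·log₁₀(25.4/3.1) = 78.2 − 18.27 = 59.93 dB SPL.
Σ 10^(L/10) = 1.588e+07 → L_total = 10·log₁₀(1.588e+07) = 72.01 dB SPL.

72.0 dB SPL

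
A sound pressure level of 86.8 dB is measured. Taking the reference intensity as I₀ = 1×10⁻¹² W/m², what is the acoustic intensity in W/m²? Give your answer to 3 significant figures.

I = I₀·10^(L/10) = 10⁻¹² × 10^(86.8/10) = 10^(-3.320).

0.000479 W/m²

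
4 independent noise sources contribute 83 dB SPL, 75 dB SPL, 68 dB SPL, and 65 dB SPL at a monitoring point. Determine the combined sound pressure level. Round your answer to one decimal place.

83.8 dB SPL

For uncorrelated sources the intensities add, so convert each level to linear form, sum, and take 10·log₁₀ of the total.
Σ 10^(L/10) = 10^(83/10) + 10^(75/10) + 10^(68/10) + 10^(65/10) = 2.406e+08.
L_total = 10·log₁₀(2.406e+08) = 83.81 dB SPL.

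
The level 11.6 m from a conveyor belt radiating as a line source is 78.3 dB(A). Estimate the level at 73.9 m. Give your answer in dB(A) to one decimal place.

70.3 dB(A)

Line-source attenuation: ΔL = 10·log₁₀(r₂/r₁) = 10·log₁₀(73.9/11.6) = 8.042 dB.
L₂ = 78.3 − 10·log₁₀(73.9/11.6) = 78.3 − 8.042 = 70.26 dB(A).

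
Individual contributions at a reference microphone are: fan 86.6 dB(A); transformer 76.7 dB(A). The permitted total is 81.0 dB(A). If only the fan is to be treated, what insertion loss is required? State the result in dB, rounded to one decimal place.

7.6 dB

The untreated sources together contribute 10^(76.7/10) = 4.677e+07, i.e. 76.70 dB(A).
To meet 81.0 dB(A) overall, the treated fan may contribute at most 10^(81.0/10) − 4.677e+07 = 7.912e+07, i.e. 78.98 dB(A).
So the fan must be reduced from 86.6 to 78.98 dB(A): IL = 7.62 dB.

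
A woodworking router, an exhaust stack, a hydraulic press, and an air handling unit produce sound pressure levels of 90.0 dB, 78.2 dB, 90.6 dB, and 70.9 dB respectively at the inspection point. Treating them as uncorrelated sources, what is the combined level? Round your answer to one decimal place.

Incoherent sources combine by intensity addition: L_total = 10·log₁₀(Σ 10^(L_i/10)).
Σ 10^(L/10) = 10^(90.0/10) + 10^(78.2/10) + 10^(90.6/10) + 10^(70.9/10) = 2.227e+09.
L_total = 10·log₁₀(2.227e+09) = 93.48 dB.

93.5 dB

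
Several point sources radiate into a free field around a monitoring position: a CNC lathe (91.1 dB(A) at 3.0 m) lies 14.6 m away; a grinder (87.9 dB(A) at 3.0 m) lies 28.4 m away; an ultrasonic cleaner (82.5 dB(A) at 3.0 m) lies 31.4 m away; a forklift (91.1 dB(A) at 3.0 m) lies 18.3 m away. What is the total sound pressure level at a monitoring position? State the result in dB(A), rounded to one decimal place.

79.9 dB(A)

First find each source's level at the receiver (point-source: −20·log₁₀(r/r_ref)), then combine on an intensity basis.
CNC lathe: 91.1 − 20·log₁₀(14.6/3.0) = 91.1 − 13.74 = 77.36 dB(A).
grinder: 87.9 − 20·log₁₀(28.4/3.0) = 87.9 − 19.52 = 68.38 dB(A).
ultrasonic cleaner: 82.5 − 20·log₁₀(31.4/3.0) = 82.5 − 20.40 = 62.10 dB(A).
forklift: 91.1 − 20·log₁₀(18.3/3.0) = 91.1 − 15.71 = 75.39 dB(A).
Σ 10^(L/10) = 9.752e+07 → L_total = 10·log₁₀(9.752e+07) = 79.89 dB(A).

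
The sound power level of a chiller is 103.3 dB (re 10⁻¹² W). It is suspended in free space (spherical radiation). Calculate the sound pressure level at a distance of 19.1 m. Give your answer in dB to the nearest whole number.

67 dB

L_p = L_w − 10·log₁₀(4π·r²) with r = 19.1 m.
4π·r² = 4584 m², 10·log₁₀ of that is 36.613 dB.
L_p = 103.3 − 36.613 = 66.69 dB.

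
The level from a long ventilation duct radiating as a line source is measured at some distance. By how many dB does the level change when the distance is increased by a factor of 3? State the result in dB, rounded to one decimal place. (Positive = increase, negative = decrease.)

With cylindrical spreading the level changes by −10·log₁₀(r₂/r₁).
ΔL = −10·log₁₀(3) = -4.77 dB.

-4.8 dB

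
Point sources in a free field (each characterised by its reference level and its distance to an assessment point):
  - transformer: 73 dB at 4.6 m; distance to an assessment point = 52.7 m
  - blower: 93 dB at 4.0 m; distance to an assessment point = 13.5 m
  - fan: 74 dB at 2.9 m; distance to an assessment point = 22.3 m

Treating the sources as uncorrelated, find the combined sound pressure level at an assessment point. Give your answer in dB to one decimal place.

Apply inverse-square spreading to bring every level to the receiver, then sum 10^(L/10).
transformer: 73 − 20·log₁₀(52.7/4.6) = 73 − 21.18 = 51.82 dB.
blower: 93 − 20·log₁₀(13.5/4.0) = 93 − 10.57 = 82.43 dB.
fan: 74 − 20·log₁₀(22.3/2.9) = 74 − 17.72 = 56.28 dB.
Σ 10^(L/10) = 1.757e+08 → L_total = 10·log₁₀(1.757e+08) = 82.45 dB.

82.4 dB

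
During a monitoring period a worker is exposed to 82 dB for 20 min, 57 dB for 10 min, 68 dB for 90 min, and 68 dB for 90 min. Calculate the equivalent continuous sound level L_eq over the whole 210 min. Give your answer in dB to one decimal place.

73.1 dB

Weight each interval's intensity by its duration and average over T = 210 min:
Σ tᵢ·10^(Lᵢ/10) = 20·10^(82/10) + 10·10^(57/10) + 90·10^(68/10) + 90·10^(68/10) = 4.311e+09.
L_eq = 10·log₁₀(4.311e+09/210) = 73.12 dB.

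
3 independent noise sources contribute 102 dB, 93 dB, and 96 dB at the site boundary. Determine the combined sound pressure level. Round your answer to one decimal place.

103.4 dB

Incoherent sources combine by intensity addition: L_total = 10·log₁₀(Σ 10^(L_i/10)).
Σ 10^(L/10) = 10^(102/10) + 10^(93/10) + 10^(96/10) = 2.183e+10.
L_total = 10·log₁₀(2.183e+10) = 103.39 dB.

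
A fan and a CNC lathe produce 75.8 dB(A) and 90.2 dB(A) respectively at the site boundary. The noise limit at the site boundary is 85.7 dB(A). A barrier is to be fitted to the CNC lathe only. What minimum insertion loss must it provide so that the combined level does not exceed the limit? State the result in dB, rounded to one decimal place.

Everything except the CNC lathe sums to 10^(75.8/10) = 3.802e+07 in linear terms, 75.80 dB(A).
The limit corresponds to 10^(85.7/10) = 3.715e+08; subtracting the fixed part leaves 3.335e+08 for the CNC lathe, i.e. 85.23 dB(A).
Required insertion loss = 90.2 − 85.23 = 4.97 dB.

5.0 dB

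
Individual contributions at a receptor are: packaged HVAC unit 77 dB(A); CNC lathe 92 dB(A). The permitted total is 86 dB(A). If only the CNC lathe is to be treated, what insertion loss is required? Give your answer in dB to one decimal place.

Fixed contribution from the other source: Σ 10^(L/10) = 10^(77/10) = 5.012e+07 (77.00 dB(A)).
To meet 86 dB(A) overall, the treated CNC lathe may contribute at most 10^(86/10) − 5.012e+07 = 3.480e+08, i.e. 85.42 dB(A).
Required insertion loss = 92 − 85.42 = 6.58 dB.

6.6 dB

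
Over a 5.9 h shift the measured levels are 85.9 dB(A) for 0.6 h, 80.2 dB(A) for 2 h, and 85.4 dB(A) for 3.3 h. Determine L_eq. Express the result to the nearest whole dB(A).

L_eq = 10·log₁₀[(1/T)·Σ tᵢ·10^(Lᵢ/10)] with T = 5.9 h.
Σ tᵢ·10^(Lᵢ/10) = 0.6·10^(85.9/10) + 2·10^(80.2/10) + 3.3·10^(85.4/10) = 1.587e+09.
L_eq = 10·log₁₀(1.587e+09/5.9) = 84.30 dB(A).

84 dB(A)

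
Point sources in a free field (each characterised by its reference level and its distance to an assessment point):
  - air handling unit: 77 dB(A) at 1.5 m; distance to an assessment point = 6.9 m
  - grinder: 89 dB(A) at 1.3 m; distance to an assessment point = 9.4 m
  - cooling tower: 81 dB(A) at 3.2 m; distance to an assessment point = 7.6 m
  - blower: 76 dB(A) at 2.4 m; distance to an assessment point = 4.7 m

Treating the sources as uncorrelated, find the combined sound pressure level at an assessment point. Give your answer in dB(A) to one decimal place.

77.0 dB(A)

First find each source's level at the receiver (point-source: −20·log₁₀(r/r_ref)), then combine on an intensity basis.
air handling unit: 77 − 20·log₁₀(6.9/1.5) = 77 − 13.26 = 63.74 dB(A).
grinder: 89 − 20·log₁₀(9.4/1.3) = 89 − 17.18 = 71.82 dB(A).
cooling tower: 81 − 20·log₁₀(7.6/3.2) = 81 − 7.51 = 73.49 dB(A).
blower: 76 − 20·log₁₀(4.7/2.4) = 76 − 5.84 = 70.16 dB(A).
Σ 10^(L/10) = 5.026e+07 → L_total = 10·log₁₀(5.026e+07) = 77.01 dB(A).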